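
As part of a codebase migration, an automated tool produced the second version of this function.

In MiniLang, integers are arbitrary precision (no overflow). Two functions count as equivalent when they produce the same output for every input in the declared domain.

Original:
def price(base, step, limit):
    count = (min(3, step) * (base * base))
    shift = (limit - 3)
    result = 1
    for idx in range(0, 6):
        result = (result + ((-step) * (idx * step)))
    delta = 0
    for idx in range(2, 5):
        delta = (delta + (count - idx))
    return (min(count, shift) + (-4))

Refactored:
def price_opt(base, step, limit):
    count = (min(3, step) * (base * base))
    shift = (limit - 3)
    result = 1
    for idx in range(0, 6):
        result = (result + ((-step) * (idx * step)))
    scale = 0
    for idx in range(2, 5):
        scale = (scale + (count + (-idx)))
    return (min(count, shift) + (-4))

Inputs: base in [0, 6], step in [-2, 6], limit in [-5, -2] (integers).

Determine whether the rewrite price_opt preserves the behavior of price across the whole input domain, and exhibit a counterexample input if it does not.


Differences: local variable names differ; and arithmetic usage differs — yet all 252 inputs agree.
verdict: equivalent


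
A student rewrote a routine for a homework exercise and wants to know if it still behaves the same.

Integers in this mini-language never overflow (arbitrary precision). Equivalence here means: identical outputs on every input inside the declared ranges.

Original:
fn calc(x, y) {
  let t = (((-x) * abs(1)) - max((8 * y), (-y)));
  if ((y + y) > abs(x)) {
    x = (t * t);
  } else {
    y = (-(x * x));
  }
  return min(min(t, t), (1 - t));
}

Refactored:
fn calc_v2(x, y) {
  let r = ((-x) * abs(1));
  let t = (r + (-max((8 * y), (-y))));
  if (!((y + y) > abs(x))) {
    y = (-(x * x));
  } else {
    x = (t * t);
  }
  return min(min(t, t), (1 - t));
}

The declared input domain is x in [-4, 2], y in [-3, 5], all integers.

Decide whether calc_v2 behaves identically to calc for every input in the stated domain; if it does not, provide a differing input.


Behavior is preserved: although arithmetic usage differs, and statement counts differ, and boolean connective usage differs, and local variable names differ, the outputs never diverge.
Tracing x=-3, y=-3: calc: t becomes 0; next ((y + y) > abs(x)) evaluates to false; next y becomes -9; next final value 0 | calc_v2: r becomes 3; next t becomes 0; next (!((y + y) > abs(x))) evaluates to true; next y becomes -9; next final value 0 — matching result 0.
Every one of the 63 inputs gives matching results.
verdict: equivalent


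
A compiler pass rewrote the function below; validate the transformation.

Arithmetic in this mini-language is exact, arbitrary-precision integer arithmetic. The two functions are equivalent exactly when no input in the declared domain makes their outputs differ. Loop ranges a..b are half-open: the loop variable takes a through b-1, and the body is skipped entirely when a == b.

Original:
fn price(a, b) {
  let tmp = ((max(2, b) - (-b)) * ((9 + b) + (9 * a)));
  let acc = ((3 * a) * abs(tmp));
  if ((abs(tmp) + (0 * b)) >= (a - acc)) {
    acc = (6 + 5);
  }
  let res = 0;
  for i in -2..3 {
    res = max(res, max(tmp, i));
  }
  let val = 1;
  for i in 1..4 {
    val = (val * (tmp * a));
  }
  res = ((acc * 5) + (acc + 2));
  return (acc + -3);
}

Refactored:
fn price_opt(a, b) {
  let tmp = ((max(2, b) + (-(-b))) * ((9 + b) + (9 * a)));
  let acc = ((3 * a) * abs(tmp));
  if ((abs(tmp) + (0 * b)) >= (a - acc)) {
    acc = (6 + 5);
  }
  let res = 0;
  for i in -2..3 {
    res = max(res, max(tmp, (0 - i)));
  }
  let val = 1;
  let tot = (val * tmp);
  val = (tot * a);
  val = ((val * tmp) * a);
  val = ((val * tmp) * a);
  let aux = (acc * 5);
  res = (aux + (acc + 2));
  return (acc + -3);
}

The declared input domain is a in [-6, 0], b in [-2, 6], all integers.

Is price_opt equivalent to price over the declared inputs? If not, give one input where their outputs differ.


This is a faithful refactor — constant usage differs, plus local variable names differ, plus statement counts differ, plus arithmetic usage differs, plus loop structure differs, but the computed results match everywhere.
One worked example (a=-1, b=4) — price: tmp becomes 32; next acc becomes -96; next ((abs(tmp) + (0 * b)) >= (a - acc)) evaluates to false; next res becomes 0; next at i=-2:; next res becomes 32; next at i=-1:; next res becomes 32; next at i=0:; next res becomes 32; next at i=1:; next res becomes 32; next at i=2:; next res becomes 32; next val becomes 1; next at i=1:; next val becomes -32; next at i=2:; next val becomes 1024; next at i=3:; next val becomes -32768; next res becomes -574; next final value -99; price_opt: tmp becomes 32; next acc becomes -96; next ((abs(tmp) + (0 * b)) >= (a - acc)) evaluates to false; next res becomes 0; next at i=-2:; next res becomes 32; next at i=-1:; next res becomes 32; next at i=0:; next res becomes 32; next at i=1:; next res becomes 32; next at i=2:; next res becomes 32; next val becomes 1; next tot becomes 32; next val becomes -32; next val becomes 1024; next val becomes -32768; next aux becomes -480; next res becomes -574; next final value -99; agreement on -99.
Across all 63 domain points the two functions coincide.
verdict: equivalent


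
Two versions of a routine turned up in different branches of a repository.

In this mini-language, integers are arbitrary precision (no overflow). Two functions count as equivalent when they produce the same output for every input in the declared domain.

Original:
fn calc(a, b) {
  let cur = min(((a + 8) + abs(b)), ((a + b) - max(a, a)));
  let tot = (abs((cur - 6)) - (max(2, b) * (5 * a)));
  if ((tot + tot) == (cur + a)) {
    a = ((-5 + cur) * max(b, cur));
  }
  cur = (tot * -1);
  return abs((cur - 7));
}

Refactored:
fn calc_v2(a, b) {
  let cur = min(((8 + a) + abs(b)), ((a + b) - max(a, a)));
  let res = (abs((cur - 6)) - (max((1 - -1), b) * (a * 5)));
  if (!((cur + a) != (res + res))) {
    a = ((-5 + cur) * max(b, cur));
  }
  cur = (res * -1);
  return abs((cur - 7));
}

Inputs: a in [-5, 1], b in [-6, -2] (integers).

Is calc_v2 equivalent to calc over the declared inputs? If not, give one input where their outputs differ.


Side by side, the visible changes include: local variable names differ; boolean connective usage differs; constant usage differs; arithmetic usage differs; comparison usage differs.
Spot check at a=-5, b=-6 — calc: cur := -6 | tot := 62 | ((tot + tot) == (cur + a)): false | cur := -62 | result 69. calc_v2: cur := -6 | res := 62 | (!((cur + a) != (res + res))): false | cur := -62 | result 69. Both give 69.
Across all 35 domain points the two functions coincide.
verdict: equivalent


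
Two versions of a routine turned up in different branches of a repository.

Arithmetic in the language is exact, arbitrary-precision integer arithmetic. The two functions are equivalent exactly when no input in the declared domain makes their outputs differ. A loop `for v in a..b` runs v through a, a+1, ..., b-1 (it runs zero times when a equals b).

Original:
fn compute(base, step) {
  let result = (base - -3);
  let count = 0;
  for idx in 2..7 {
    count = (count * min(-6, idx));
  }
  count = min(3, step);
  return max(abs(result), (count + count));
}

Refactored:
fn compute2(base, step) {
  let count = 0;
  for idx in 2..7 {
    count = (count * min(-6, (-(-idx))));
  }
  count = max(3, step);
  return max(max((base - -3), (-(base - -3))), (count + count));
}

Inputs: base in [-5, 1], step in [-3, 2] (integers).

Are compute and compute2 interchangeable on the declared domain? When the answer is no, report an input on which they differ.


Not equivalent: base=-5, step=-3 separates them (2 vs 6).
compute: result=-2, then count=0, then (idx=2), then count=0, then (idx=3), then count=0, then (idx=4), then count=0, then (idx=5), then count=0, then (idx=6), then count=0, then count=-3, then returns 2
compute2: count=0, then (idx=2), then count=0, then (idx=3), then count=0, then (idx=4), then count=0, then (idx=5), then count=0, then (idx=6), then count=0, then count=3, then returns 6
verdict: not equivalent; witness: base=-5, step=-3


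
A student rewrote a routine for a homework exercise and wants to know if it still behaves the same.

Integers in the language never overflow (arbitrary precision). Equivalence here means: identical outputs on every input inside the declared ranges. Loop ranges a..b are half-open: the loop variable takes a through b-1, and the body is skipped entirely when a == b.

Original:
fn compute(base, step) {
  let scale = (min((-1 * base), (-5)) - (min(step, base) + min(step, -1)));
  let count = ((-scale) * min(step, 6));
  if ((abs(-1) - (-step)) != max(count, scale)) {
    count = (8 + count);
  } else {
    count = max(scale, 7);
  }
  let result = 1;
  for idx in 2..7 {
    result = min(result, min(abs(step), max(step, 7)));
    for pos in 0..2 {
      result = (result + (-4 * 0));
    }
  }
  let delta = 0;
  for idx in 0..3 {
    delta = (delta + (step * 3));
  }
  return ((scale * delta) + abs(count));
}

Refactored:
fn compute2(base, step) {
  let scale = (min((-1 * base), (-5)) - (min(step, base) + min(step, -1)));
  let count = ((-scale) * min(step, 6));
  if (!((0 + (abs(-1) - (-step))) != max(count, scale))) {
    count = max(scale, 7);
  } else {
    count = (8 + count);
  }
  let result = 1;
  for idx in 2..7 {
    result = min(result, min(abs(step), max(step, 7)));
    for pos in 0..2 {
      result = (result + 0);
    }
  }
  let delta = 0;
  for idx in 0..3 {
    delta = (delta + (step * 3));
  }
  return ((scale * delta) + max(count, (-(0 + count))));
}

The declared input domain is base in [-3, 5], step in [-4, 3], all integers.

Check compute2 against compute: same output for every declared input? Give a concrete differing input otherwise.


The two are interchangeable: boolean connective usage differs; and constant usage differs; and min/max/abs usage differs; and arithmetic usage differs, and every declared input agrees.
One worked example (base=1, step=1) — compute: scale = -5; count = 5; ((abs(-1) - (-step)) != max(count, scale)) -> true; count = 13; result = 1; [idx=2]; result = 1; [pos=0]; result = 1; [pos=1]; result = 1; [idx=3]; result = 1; [pos=0]; result = 1; [pos=1]; result = 1; [idx=4]; result = 1; [pos=0]; result = 1; [pos=1]; result = 1; [idx=5]; result = 1; [pos=0]; result = 1; [pos=1]; result = 1; [idx=6]; result = 1; [pos=0]; result = 1; [pos=1]; result = 1; delta = 0; [idx=0]; delta = 3; [idx=1]; delta = 6; [idx=2]; delta = 9; return -32; compute2: scale = -5; count = 5; (!((0 + (abs(-1) - (-step))) != max(count, scale))) -> false; count = 13; result = 1; [idx=2]; result = 1; [pos=0]; result = 1; [pos=1]; result = 1; [idx=3]; result = 1; [pos=0]; result = 1; [pos=1]; result = 1; [idx=4]; result = 1; [pos=0]; result = 1; [pos=1]; result = 1; [idx=5]; result = 1; [pos=0]; result = 1; [pos=1]; result = 1; [idx=6]; result = 1; [pos=0]; result = 1; [pos=1]; result = 1; delta = 0; [idx=0]; delta = 3; [idx=1]; delta = 6; [idx=2]; delta = 9; return -32; agreement on -32.
Across all 72 domain points the two functions coincide.
verdict: equivalent


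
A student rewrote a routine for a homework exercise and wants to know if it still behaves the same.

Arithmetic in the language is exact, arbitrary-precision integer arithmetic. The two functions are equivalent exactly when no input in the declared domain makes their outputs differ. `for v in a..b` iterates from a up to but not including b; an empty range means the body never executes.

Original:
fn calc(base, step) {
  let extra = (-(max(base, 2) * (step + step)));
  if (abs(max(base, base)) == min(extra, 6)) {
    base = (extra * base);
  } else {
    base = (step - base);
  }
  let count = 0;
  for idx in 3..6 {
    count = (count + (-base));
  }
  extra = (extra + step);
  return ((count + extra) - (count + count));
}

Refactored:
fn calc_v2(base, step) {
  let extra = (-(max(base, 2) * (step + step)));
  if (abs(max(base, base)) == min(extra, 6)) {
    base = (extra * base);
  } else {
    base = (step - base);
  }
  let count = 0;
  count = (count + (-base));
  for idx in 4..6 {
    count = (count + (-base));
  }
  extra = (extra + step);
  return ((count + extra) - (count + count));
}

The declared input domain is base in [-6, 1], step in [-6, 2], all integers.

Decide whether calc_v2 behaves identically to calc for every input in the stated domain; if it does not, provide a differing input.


The two are interchangeable: statement counts differ, loop structure differs, arithmetic usage differs, and every declared input agrees.
Tracing base=-6, step=2: calc: extra = -8; (abs(max(base, base)) == min(extra, 6)) -> false; base = 8; count = 0; [idx=3]; count = -8; [idx=4]; count = -16; [idx=5]; count = -24; extra = -6; return 18 | calc_v2: extra = -8; (abs(max(base, base)) == min(extra, 6)) -> false; base = 8; count = 0; count = -8; [idx=4]; count = -16; [idx=5]; count = -24; extra = -6; return 18 — matching result 18.
An exhaustive pass over the 72 declared inputs shows identical outputs.
verdict: equivalent


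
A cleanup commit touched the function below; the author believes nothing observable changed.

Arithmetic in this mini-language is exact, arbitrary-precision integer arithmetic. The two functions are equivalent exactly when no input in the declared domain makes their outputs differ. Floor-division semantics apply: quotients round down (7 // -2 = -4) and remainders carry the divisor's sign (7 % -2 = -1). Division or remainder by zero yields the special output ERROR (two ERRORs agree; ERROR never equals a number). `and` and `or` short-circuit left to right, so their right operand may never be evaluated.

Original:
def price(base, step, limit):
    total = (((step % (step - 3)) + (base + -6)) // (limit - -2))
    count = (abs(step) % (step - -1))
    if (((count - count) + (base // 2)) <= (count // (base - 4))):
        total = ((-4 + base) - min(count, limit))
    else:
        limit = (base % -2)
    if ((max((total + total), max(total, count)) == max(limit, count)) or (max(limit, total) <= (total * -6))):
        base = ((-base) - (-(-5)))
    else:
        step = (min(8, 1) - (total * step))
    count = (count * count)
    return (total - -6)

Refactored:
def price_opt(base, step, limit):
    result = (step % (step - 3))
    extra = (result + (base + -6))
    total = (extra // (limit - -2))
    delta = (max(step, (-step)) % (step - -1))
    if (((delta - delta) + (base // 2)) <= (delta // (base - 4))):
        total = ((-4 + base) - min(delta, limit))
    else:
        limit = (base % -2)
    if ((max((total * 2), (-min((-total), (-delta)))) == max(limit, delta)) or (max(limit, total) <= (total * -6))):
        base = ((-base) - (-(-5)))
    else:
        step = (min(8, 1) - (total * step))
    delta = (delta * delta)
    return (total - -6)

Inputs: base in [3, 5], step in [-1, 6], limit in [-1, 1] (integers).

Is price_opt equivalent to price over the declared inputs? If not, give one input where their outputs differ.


Reading the diff, among the changes: min/max/abs usage differs; and statement counts differ; and arithmetic usage differs; and local variable names differ; and constant usage differs.
Spot check at base=5, step=3, limit=1 — price: divide-by-zero, output ERROR. price_opt: divide-by-zero, output ERROR. Both give ERROR.
Sweeping the whole domain (72 inputs) finds no disagreement.
verdict: equivalent


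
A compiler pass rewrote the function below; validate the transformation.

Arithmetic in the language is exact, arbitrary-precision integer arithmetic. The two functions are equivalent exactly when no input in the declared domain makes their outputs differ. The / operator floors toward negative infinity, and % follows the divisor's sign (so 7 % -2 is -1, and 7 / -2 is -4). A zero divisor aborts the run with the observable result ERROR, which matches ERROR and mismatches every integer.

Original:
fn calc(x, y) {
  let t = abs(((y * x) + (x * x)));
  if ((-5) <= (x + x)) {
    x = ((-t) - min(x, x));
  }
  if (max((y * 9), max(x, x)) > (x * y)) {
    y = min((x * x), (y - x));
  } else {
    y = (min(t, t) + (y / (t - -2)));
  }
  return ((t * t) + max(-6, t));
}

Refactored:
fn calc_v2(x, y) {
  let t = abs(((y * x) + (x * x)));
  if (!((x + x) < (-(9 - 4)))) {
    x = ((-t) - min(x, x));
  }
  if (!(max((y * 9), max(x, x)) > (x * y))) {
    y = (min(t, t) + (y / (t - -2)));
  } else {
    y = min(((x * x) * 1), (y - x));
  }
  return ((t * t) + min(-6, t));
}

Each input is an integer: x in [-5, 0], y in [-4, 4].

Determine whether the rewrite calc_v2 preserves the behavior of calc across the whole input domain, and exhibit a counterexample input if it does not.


Input x=-5, y=-4: 2070 from calc versus 2019 from calc_v2.
verdict: not equivalent; witness: x=-5, y=-4


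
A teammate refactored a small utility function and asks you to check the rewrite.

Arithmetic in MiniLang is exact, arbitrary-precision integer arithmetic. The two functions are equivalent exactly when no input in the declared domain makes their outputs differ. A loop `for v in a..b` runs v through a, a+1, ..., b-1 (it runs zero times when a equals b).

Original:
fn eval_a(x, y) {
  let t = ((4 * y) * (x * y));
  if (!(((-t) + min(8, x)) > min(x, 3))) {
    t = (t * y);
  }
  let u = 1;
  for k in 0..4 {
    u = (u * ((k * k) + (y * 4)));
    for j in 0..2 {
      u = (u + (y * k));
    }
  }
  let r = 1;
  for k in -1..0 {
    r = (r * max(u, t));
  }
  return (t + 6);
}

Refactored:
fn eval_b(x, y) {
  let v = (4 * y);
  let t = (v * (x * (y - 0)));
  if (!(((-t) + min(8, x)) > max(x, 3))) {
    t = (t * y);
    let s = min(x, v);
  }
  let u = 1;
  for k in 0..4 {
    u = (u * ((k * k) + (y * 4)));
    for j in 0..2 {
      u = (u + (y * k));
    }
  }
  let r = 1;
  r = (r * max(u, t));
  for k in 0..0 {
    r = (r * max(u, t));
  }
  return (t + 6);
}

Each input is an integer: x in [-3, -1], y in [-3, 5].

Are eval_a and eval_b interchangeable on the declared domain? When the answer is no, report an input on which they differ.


Not equivalent: x=-1, y=-1 separates them (2 vs 10).
eval_a: t = -4; (!(((-t) + min(8, x)) > min(x, 3))) -> false; u = 1; [k=0]; u = -4; [j=0]; u = -4; [j=1]; u = -4; [k=1]; u = 12; [j=0]; u = 11; [j=1]; u = 10; [k=2]; u = 0; [j=0]; u = -2; [j=1]; u = -4; [k=3]; u = -20; [j=0]; u = -23; [j=1]; u = -26; r = 1; [k=-1]; r = -4; return 2
eval_b: v = -4; t = -4; (!(((-t) + min(8, x)) > max(x, 3))) -> true; t = 4; s = -4; u = 1; [k=0]; u = -4; [j=0]; u = -4; [j=1]; u = -4; [k=1]; u = 12; [j=0]; u = 11; [j=1]; u = 10; [k=2]; u = 0; [j=0]; u = -2; [j=1]; u = -4; [k=3]; u = -20; [j=0]; u = -23; [j=1]; u = -26; r = 1; r = 4; the k loop: no iterations; return 10
verdict: not equivalent; witness: x=-1, y=-1


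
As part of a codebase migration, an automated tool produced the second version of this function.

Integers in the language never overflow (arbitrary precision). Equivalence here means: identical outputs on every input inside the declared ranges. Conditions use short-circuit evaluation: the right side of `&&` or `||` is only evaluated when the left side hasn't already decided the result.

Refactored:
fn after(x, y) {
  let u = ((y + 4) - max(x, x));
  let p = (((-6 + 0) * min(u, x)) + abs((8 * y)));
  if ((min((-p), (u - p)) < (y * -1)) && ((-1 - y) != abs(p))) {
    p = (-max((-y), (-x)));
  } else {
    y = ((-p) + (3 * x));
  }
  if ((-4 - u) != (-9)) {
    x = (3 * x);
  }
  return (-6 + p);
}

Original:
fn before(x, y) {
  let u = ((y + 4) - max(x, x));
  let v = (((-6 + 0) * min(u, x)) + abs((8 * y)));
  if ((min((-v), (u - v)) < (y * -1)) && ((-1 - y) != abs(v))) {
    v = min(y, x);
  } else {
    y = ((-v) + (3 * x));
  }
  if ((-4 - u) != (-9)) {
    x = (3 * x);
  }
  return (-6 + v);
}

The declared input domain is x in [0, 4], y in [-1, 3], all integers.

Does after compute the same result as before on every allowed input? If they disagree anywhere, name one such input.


This is a faithful refactor — local variable names differ; also min/max/abs usage differs, but the computed results match everywhere.
One worked example (x=2, y=1) — before: u=3, then v=-4, then ((min((-v), (u - v)) < (y * -1)) && ((-1 - y) != abs(v))) is false, then y=10, then ((-4 - u) != (-9)) is true, then x=6, then returns -10; after: u=3, then p=-4, then ((min((-p), (u - p)) < (y * -1)) && ((-1 - y) != abs(p))) is false, then y=10, then ((-4 - u) != (-9)) is true, then x=6, then returns -10; agreement on -10.
Across all 25 domain points the two functions coincide.
verdict: equivalent


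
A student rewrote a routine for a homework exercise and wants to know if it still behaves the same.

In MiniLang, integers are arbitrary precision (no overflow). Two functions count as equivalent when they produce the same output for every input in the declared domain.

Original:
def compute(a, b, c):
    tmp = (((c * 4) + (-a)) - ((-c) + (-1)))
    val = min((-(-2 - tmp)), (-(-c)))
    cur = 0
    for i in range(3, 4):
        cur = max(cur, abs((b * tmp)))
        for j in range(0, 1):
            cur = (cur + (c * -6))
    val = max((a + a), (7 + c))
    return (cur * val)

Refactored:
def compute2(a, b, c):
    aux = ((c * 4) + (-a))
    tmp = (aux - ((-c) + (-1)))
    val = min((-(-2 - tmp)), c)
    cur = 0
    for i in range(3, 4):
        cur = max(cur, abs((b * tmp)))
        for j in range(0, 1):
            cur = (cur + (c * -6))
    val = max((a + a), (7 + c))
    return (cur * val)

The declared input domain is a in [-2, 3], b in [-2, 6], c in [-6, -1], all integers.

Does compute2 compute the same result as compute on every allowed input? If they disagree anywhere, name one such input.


Equivalent — the differences include local variable names differ, plus statement counts differ, yet no declared input distinguishes the two.
Spot check at a=1, b=6, c=-1 — compute: tmp becomes -5; next val becomes -3; next cur becomes 0; next at i=3:; next cur becomes 30; next at j=0:; next cur becomes 36; next val becomes 6; next final value 216. compute2: aux becomes -5; next tmp becomes -5; next val becomes -3; next cur becomes 0; next at i=3:; next cur becomes 30; next at j=0:; next cur becomes 36; next val becomes 6; next final value 216. Both give 216.
Checked all 324 inputs in the declared domain: the outputs agree on every one.
verdict: equivalent


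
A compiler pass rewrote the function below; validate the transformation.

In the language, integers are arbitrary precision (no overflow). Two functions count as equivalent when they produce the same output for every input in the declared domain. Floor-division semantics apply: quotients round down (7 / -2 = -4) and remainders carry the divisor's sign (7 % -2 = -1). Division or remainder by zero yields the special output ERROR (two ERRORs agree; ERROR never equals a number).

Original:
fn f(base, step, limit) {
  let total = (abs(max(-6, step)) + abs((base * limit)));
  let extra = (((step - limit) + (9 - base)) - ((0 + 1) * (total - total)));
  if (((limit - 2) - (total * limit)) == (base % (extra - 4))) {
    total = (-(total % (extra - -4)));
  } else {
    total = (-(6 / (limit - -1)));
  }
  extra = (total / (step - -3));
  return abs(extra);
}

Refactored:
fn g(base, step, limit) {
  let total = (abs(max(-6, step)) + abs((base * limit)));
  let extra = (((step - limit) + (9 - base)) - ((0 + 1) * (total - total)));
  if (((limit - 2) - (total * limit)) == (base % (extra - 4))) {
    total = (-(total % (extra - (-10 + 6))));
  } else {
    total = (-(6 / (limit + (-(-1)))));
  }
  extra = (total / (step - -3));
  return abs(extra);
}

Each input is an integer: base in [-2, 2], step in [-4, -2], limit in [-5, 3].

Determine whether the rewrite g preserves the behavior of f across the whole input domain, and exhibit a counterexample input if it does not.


Comparing the listings, the differences include: constant usage differs, and arithmetic usage differs.
Spot check at base=0, step=-4, limit=-4 — f: total=4, then extra=9, then (((limit - 2) - (total * limit)) == (base % (extra - 4))) is false, then total=2, then extra=-2, then returns 2. g: total=4, then extra=9, then (((limit - 2) - (total * limit)) == (base % (extra - 4))) is false, then total=2, then extra=-2, then returns 2. Both give 2.
Sweeping the whole domain (135 inputs) finds no disagreement.
verdict: equivalent


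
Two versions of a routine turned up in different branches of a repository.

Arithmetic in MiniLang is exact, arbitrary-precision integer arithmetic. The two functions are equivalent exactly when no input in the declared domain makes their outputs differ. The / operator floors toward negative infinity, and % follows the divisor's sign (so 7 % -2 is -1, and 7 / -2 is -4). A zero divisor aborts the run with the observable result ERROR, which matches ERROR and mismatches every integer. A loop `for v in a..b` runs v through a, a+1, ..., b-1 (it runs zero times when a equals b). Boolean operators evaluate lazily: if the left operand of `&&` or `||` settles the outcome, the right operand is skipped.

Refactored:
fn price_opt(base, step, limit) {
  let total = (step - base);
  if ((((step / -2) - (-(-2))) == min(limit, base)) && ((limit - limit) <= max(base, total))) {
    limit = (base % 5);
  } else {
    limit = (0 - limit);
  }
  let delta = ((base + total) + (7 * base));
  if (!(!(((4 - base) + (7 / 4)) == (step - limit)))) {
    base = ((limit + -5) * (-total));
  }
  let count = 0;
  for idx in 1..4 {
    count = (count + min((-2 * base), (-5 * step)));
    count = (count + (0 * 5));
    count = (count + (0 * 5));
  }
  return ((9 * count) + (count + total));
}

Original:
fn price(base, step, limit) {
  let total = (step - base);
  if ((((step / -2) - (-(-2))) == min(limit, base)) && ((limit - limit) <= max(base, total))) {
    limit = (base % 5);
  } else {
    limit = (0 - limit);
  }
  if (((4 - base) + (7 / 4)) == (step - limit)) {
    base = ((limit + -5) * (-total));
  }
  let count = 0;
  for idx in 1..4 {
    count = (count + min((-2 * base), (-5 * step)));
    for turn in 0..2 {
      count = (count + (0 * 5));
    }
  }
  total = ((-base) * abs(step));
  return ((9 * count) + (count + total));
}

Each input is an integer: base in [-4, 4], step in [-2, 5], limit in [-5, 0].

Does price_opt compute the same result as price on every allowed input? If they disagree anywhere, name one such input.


These are not equivalent — on base=-4, step=-2, limit=-5 the outputs split (248 vs 242).
price: total becomes 2; next ((((step / -2) - (-(-2))) == min(limit, base)) && ((limit - limit) <= max(base, total))) evaluates to false; next limit becomes 5; next (((4 - base) + (7 / 4)) == (step - limit)) evaluates to false; next count becomes 0; next at idx=1:; next count becomes 8; next at turn=0:; next count becomes 8; next at turn=1:; next count becomes 8; next at idx=2:; next count becomes 16; next at turn=0:; next count becomes 16; next at turn=1:; next count becomes 16; next at idx=3:; next count becomes 24; next at turn=0:; next count becomes 24; next at turn=1:; next count becomes 24; next total becomes 8; next final value 248
price_opt: total becomes 2; next ((((step / -2) - (-(-2))) == min(limit, base)) && ((limit - limit) <= max(base, total))) evaluates to false; next limit becomes 5; next delta becomes -30; next (!(!(((4 - base) + (7 / 4)) == (step - limit)))) evaluates to false; next count becomes 0; next at idx=1:; next count becomes 8; next count becomes 8; next count becomes 8; next at idx=2:; next count becomes 16; next count becomes 16; next count becomes 16; next at idx=3:; next count becomes 24; next count becomes 24; next count becomes 24; next final value 242
verdict: not equivalent; witness: base=-4, step=-2, limit=-5


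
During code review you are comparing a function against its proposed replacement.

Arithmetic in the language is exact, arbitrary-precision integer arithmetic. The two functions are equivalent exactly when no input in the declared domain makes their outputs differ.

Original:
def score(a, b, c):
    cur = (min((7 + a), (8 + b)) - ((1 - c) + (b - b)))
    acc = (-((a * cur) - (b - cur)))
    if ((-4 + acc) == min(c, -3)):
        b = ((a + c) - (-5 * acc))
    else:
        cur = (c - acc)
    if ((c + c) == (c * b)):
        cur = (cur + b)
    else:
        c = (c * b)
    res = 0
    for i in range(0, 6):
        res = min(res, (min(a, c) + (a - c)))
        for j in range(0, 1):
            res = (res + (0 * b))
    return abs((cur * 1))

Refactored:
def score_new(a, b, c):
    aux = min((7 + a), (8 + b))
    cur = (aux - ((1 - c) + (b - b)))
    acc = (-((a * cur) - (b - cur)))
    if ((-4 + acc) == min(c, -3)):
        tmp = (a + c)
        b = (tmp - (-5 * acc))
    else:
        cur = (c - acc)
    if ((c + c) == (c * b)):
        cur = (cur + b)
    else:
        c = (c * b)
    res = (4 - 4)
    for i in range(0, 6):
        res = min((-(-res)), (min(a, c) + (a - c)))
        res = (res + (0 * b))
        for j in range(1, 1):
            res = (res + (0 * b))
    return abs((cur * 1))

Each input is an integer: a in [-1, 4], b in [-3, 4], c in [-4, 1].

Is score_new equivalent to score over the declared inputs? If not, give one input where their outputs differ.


The two versions differ — the changes include constant usage differs, plus statement counts differ, plus local variable names differ, plus loop structure differs, plus arithmetic usage differs.
One worked example (a=0, b=-3, c=-4) — score: cur=0, then acc=-3, then ((-4 + acc) == min(c, -3)) is false, then cur=-1, then ((c + c) == (c * b)) is false, then c=12, then res=0, then (i=0), then res=-12, then (j=0), then res=-12, then (i=1), then res=-12, then (j=0), then res=-12, then (i=2), then res=-12, then (j=0), then res=-12, then (i=3), then res=-12, then (j=0), then res=-12, then (i=4), then res=-12, then (j=0), then res=-12, then (i=5), then res=-12, then (j=0), then res=-12, then returns 1; score_new: aux=5, then cur=0, then acc=-3, then ((-4 + acc) == min(c, -3)) is false, then cur=-1, then ((c + c) == (c * b)) is false, then c=12, then res=0, then (i=0), then res=-12, then res=-12, then the loop over j runs zero times, then (i=1), then res=-12, then res=-12, then the loop over j runs zero times, then (i=2), then res=-12, then res=-12, then the loop over j runs zero times, then (i=3), then res=-12, then res=-12, then the loop over j runs zero times, then (i=4), then res=-12, then res=-12, then the loop over j runs zero times, then (i=5), then res=-12, then res=-12, then the loop over j runs zero times, then returns 1; agreement on 1.
Every one of the 288 inputs gives matching results.
verdict: equivalent


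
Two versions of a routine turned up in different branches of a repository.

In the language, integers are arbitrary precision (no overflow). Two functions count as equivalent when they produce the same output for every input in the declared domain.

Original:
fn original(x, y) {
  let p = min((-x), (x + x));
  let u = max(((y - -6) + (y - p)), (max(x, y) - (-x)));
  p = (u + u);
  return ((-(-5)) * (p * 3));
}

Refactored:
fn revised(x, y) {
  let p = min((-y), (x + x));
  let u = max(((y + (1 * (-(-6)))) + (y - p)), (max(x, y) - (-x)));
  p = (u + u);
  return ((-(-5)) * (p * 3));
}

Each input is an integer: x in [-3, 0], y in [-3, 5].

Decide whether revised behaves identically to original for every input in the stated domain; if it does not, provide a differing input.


There is a counterexample at x=-2, y=5: 600 on one side, 630 on the other.
original: p := -4 | u := 20 | p := 40 | result 600
revised: p := -5 | u := 21 | p := 42 | result 630
verdict: not equivalent; witness: x=-2, y=5


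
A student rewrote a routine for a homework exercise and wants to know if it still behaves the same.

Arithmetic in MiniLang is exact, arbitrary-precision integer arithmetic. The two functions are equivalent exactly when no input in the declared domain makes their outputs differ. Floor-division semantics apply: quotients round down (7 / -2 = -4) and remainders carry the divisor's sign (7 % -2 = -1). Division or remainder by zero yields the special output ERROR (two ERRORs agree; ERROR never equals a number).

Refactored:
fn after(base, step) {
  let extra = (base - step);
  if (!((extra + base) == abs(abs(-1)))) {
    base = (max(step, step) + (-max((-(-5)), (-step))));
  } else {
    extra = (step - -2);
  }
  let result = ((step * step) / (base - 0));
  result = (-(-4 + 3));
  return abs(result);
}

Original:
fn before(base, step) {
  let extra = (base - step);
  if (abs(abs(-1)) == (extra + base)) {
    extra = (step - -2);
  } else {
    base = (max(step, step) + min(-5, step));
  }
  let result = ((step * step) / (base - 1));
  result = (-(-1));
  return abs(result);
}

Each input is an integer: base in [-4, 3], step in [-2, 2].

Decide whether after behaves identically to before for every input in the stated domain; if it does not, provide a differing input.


Try base=0, step=-1.
before: extra := 1 | (abs(abs(-1)) == (extra + base)): true | extra := 1 | result := -1 | result := 1 | result 1
after: extra := 1 | (!((extra + base) == abs(abs(-1)))): false | extra := 1 | divide-by-zero, output ERROR
1 and ERROR differ, so these are not the same function on this domain.
verdict: not equivalent; witness: base=0, step=-1


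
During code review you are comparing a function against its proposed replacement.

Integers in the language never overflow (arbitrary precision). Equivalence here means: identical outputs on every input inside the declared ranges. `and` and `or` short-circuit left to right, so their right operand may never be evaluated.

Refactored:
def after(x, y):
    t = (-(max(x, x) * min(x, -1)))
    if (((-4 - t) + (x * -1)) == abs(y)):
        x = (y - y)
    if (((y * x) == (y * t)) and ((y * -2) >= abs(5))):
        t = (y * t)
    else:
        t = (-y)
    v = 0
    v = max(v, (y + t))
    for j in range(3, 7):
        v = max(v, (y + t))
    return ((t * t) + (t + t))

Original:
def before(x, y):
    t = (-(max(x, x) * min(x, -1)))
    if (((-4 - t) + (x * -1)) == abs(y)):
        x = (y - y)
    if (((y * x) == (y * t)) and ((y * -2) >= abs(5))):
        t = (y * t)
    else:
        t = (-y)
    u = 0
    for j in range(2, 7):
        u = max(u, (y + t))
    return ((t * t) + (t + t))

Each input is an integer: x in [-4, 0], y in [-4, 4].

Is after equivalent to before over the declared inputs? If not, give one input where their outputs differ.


Comparing the listings, the differences include: statement counts differ, and min/max/abs usage differs, and local variable names differ, and loop structure differs, and arithmetic usage differs.
One worked example (x=-4, y=-1) — before: t becomes -16; next (((-4 - t) + (x * -1)) == abs(y)) evaluates to false; next (((y * x) == (y * t)) and ((y * -2) >= abs(5))) evaluates to false; next t becomes 1; next u becomes 0; next at j=2:; next u becomes 0; next at j=3:; next u becomes 0; next at j=4:; next u becomes 0; next at j=5:; next u becomes 0; next at j=6:; next u becomes 0; next final value 3; after: t becomes -16; next (((-4 - t) + (x * -1)) == abs(y)) evaluates to false; next (((y * x) == (y * t)) and ((y * -2) >= abs(5))) evaluates to false; next t becomes 1; next v becomes 0; next v becomes 0; next at j=3:; next v becomes 0; next at j=4:; next v becomes 0; next at j=5:; next v becomes 0; next at j=6:; next v becomes 0; next final value 3; agreement on 3.
Across all 45 domain points the two functions coincide.
verdict: equivalent


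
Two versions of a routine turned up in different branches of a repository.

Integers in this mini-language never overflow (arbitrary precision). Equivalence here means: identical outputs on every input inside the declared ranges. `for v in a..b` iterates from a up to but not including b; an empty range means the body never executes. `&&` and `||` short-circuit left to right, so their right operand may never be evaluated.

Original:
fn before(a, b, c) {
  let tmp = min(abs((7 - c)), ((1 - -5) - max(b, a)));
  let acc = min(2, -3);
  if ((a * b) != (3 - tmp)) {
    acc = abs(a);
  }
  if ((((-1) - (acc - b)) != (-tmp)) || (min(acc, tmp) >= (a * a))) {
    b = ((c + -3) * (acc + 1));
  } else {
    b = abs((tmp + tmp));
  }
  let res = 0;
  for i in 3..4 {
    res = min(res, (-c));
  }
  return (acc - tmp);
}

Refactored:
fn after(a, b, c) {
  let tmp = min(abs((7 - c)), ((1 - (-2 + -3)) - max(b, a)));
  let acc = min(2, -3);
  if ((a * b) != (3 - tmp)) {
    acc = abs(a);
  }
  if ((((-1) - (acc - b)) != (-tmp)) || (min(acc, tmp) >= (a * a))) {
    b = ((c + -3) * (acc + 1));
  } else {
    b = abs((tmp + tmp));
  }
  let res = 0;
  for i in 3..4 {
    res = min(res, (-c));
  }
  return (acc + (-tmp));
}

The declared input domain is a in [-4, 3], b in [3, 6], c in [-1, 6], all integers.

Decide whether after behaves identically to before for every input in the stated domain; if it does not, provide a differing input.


This is a faithful refactor — constant usage differs, plus arithmetic usage differs, but the computed results match everywhere.
One worked example (a=-3, b=3, c=6) — before: tmp = 1; acc = -3; ((a * b) != (3 - tmp)) -> true; acc = 3; ((((-1) - (acc - b)) != (-tmp)) || (min(acc, tmp) >= (a * a))) -> false; b = 2; res = 0; [i=3]; res = -6; return 2; after: tmp = 1; acc = -3; ((a * b) != (3 - tmp)) -> true; acc = 3; ((((-1) - (acc - b)) != (-tmp)) || (min(acc, tmp) >= (a * a))) -> false; b = 2; res = 0; [i=3]; res = -6; return 2; agreement on 2.
Every one of the 256 inputs gives matching results.
verdict: equivalent


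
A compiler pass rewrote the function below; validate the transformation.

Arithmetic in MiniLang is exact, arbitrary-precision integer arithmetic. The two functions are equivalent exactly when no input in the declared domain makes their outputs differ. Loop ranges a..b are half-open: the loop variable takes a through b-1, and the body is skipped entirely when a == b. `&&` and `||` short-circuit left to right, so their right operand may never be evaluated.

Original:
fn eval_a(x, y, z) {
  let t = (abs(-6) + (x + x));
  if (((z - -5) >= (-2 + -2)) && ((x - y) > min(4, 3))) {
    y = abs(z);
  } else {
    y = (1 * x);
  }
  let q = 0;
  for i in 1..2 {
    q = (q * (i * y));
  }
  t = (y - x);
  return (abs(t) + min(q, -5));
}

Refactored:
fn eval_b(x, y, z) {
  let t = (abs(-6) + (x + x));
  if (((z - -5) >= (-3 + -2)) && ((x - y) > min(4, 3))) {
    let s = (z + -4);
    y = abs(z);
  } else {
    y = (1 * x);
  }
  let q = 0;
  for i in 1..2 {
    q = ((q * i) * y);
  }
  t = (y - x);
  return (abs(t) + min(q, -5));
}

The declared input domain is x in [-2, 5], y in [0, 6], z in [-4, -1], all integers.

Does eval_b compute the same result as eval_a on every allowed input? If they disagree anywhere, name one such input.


Although `-2` became `-3`, no input in the stated domain can expose it.
One worked example (x=4, y=6, z=-2) — eval_a: t = 14; (((z - -5) >= (-2 + -2)) && ((x - y) > min(4, 3))) -> false; y = 4; q = 0; [i=1]; q = 0; t = 0; return -5; eval_b: t = 14; (((z - -5) >= (-3 + -2)) && ((x - y) > min(4, 3))) -> false; y = 4; q = 0; [i=1]; q = 0; t = 0; return -5; agreement on -5.
An exhaustive pass over the 224 declared inputs shows identical outputs.
verdict: equivalent


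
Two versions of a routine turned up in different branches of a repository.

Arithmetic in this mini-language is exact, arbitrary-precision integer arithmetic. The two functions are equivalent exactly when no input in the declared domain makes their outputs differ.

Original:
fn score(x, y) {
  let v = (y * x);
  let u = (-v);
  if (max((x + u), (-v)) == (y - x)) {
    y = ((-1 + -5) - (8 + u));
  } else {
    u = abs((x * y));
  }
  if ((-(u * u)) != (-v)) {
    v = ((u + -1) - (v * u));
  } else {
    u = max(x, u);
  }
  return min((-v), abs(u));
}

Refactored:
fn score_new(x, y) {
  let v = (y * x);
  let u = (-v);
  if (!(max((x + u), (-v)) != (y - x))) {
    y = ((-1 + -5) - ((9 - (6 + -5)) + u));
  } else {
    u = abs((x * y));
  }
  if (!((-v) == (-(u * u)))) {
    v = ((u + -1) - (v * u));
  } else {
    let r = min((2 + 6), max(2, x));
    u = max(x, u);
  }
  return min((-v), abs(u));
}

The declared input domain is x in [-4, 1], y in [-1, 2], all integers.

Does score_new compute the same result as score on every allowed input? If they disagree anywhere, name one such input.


Behavior is preserved: although arithmetic usage differs, plus constant usage differs, plus boolean connective usage differs, plus local variable names differ, plus min/max/abs usage differs, plus statement counts differ, the outputs never diverge.
One worked example (x=0, y=2) — score: v becomes 0; next u becomes 0; next (max((x + u), (-v)) == (y - x)) evaluates to false; next u becomes 0; next ((-(u * u)) != (-v)) evaluates to false; next u becomes 0; next final value 0; score_new: v becomes 0; next u becomes 0; next (!(max((x + u), (-v)) != (y - x))) evaluates to false; next u becomes 0; next (!((-v) == (-(u * u)))) evaluates to false; next r becomes 2; next u becomes 0; next final value 0; agreement on 0.
An exhaustive pass over the 24 declared inputs shows identical outputs.
verdict: equivalent
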